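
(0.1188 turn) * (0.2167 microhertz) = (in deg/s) 9.268e-06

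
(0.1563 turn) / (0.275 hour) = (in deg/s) 0.05684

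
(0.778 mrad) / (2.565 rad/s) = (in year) 9.618e-12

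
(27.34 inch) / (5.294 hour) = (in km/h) 0.0001312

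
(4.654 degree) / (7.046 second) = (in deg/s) 0.6605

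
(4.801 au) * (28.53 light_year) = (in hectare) 1.939e+25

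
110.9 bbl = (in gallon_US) 4658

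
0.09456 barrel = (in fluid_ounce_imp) 529.1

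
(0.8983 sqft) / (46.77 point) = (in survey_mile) 0.003143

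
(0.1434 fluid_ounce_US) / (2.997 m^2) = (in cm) 0.0001415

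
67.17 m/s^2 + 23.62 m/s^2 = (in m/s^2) 90.79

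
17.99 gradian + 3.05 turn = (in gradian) 1238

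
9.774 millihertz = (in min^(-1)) 0.5864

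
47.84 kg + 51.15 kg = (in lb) 218.2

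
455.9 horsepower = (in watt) 3.4e+05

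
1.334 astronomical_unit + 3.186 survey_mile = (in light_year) 2.109e-05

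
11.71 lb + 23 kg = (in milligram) 2.831e+07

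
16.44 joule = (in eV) 1.026e+20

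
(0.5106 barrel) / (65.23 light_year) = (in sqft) 1.416e-18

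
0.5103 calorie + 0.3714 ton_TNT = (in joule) 1.554e+09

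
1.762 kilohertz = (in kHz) 1.762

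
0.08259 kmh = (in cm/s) 2.294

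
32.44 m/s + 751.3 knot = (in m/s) 418.9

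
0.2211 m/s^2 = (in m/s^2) 0.2211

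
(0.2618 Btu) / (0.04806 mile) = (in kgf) 0.3642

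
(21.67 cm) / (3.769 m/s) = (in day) 6.655e-07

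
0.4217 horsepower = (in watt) 314.5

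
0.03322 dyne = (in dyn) 0.03322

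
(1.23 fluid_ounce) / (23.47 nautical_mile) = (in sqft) 9.008e-09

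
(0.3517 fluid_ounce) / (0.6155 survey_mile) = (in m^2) 1.05e-08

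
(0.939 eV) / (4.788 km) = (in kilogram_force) 3.204e-24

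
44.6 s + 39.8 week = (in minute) 4.012e+05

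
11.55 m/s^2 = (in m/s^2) 11.55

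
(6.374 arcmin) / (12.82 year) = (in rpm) 4.379e-11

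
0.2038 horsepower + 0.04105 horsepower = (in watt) 182.6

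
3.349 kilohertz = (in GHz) 3.349e-06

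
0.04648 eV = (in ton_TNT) 1.78e-30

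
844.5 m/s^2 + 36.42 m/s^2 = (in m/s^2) 880.9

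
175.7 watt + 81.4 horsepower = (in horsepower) 81.64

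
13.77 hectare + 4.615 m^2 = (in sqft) 1.482e+06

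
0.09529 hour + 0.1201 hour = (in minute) 12.92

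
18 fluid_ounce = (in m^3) 0.0005323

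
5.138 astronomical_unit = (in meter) 7.686e+11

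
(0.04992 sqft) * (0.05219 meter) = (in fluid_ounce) 8.184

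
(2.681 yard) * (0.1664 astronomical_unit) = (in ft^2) 6.569e+11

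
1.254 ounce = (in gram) 35.55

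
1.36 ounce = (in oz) 1.36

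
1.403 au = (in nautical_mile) 1.133e+08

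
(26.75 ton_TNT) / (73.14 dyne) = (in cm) 1.53e+16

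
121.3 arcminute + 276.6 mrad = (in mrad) 311.9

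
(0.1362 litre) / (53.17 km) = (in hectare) 2.562e-13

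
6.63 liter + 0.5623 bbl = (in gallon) 25.37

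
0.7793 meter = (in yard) 0.8523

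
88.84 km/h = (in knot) 47.97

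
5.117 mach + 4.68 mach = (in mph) 7462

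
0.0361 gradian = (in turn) 9.025e-05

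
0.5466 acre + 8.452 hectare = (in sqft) 9.336e+05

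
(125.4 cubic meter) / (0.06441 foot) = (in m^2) 6387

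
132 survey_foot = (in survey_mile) 0.025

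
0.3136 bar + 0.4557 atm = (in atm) 0.7652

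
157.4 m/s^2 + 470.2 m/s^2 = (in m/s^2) 627.6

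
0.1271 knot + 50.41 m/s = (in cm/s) 5048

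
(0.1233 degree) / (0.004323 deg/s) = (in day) 0.0003301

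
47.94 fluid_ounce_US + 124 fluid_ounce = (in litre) 5.085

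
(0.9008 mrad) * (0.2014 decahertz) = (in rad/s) 0.001814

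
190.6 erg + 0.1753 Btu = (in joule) 185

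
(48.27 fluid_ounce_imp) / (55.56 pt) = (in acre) 1.729e-05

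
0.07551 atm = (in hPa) 76.51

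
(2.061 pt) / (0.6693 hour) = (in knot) 5.866e-07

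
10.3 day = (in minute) 1.483e+04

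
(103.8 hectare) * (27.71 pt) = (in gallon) 2.681e+06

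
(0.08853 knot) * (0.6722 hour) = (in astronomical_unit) 7.367e-10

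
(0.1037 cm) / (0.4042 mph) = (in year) 1.82e-10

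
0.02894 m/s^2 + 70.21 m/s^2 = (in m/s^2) 70.24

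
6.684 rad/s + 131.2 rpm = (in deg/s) 1170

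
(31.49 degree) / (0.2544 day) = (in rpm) 0.0002388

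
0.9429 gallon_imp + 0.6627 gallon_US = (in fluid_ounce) 229.8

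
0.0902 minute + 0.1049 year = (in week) 5.47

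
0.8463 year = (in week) 44.13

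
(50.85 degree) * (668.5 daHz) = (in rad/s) 5933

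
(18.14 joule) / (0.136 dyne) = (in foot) 4.376e+07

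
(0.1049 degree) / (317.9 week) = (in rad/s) 9.522e-12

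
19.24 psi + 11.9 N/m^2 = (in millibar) 1327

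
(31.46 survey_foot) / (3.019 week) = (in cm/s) 0.0005252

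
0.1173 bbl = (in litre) 18.65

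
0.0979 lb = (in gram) 44.41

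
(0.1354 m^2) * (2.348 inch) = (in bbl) 0.05079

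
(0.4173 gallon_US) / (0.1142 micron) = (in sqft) 1.489e+05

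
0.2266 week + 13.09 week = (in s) 8.054e+06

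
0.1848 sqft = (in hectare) 1.717e-06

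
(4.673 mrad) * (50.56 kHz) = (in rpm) 2256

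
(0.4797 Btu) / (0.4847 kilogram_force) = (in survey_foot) 349.3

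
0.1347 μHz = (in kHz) 1.347e-10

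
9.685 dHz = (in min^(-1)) 58.11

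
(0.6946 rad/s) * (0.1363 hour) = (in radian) 340.8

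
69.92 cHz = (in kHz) 0.0006992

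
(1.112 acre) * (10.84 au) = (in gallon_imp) 1.605e+18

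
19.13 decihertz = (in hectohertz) 0.01913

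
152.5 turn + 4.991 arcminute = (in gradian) 6.1e+04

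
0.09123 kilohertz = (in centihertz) 9123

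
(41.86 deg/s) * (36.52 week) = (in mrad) 1.614e+10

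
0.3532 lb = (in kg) 0.1602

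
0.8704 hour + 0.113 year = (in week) 5.897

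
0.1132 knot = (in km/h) 0.2096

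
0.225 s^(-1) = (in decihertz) 2.25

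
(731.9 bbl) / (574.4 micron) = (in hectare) 20.26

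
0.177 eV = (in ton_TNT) 6.778e-30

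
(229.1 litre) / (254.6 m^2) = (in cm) 0.08998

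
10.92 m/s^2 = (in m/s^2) 10.92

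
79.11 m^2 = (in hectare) 0.007911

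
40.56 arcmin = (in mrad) 11.8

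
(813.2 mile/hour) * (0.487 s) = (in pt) 5.018e+05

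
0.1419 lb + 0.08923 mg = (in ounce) 2.27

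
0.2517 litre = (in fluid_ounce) 8.511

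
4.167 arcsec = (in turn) 3.215e-06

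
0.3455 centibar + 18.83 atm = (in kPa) 1908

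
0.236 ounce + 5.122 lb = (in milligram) 2.33e+06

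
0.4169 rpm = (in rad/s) 0.04366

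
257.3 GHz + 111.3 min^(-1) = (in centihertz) 2.573e+13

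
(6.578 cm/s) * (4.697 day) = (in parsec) 8.651e-13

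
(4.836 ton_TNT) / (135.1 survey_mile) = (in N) 9.306e+04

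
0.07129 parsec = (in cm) 2.2e+17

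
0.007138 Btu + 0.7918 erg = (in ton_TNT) 1.8e-09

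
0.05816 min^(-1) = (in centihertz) 0.09693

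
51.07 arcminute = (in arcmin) 51.07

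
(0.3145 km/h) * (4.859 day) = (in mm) 3.668e+07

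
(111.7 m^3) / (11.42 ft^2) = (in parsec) 3.412e-15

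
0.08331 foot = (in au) 1.697e-13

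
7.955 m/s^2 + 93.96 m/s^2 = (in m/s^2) 101.9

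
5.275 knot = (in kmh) 9.769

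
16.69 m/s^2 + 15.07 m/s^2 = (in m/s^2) 31.76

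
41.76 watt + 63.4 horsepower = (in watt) 4.732e+04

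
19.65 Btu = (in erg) 2.073e+11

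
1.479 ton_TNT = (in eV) 3.862e+28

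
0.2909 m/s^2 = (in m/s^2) 0.2909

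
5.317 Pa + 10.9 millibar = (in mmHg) 8.216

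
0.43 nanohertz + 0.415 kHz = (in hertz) 415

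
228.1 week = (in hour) 3.832e+04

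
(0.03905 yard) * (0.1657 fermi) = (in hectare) 5.917e-22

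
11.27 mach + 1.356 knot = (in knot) 7461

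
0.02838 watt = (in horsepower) 3.806e-05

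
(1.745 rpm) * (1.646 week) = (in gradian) 1.158e+07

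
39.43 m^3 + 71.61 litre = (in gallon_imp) 8689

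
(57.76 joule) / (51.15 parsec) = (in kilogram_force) 3.732e-18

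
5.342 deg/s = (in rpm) 0.8903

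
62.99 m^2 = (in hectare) 0.006299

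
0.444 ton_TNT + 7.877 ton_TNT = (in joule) 3.482e+10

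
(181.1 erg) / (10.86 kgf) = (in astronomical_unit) 1.137e-18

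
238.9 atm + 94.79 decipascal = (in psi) 3511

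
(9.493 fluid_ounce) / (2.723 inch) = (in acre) 1.003e-06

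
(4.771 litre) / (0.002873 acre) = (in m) 0.0004104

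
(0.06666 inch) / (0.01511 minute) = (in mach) 5.485e-06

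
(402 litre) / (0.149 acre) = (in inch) 0.02625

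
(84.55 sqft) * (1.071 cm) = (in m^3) 0.08413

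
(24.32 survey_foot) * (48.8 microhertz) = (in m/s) 0.0003617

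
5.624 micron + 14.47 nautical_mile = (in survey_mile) 16.65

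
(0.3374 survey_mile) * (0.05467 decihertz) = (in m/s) 2.969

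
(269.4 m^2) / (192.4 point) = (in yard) 4341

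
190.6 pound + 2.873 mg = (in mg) 8.645e+07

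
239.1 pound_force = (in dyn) 1.064e+08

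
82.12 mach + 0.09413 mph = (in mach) 82.12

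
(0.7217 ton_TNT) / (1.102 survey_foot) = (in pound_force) 2.021e+09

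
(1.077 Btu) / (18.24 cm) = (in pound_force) 1400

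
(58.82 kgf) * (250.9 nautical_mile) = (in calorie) 6.406e+07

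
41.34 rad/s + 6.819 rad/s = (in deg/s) 2759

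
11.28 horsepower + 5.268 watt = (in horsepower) 11.29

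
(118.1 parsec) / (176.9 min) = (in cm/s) 3.433e+16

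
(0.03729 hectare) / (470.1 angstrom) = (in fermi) 7.932e+24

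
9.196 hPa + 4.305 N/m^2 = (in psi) 0.134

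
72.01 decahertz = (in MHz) 0.0007201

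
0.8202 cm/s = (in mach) 2.409e-05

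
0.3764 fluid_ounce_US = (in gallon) 0.002941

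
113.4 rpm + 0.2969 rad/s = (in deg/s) 697.4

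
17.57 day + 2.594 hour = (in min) 2.546e+04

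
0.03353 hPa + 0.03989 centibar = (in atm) 0.0004268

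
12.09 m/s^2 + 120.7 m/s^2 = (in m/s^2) 132.8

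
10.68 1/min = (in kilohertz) 0.000178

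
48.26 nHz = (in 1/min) 2.896e-06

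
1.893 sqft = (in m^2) 0.1759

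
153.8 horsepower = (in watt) 1.147e+05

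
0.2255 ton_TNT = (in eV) 5.889e+27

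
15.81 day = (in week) 2.259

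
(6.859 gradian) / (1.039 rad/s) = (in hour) 2.88e-05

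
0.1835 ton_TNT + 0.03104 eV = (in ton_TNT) 0.1835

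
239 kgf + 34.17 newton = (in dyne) 2.378e+08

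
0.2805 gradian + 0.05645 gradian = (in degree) 0.3033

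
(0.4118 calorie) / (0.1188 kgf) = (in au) 9.886e-12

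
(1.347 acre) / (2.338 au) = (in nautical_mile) 8.415e-12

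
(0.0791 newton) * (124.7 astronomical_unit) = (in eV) 9.21e+30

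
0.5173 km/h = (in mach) 0.000422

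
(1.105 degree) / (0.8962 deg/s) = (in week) 2.039e-06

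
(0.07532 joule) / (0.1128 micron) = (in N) 6.677e+05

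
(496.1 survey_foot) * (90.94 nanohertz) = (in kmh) 4.95e-05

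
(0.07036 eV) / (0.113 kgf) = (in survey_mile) 6.321e-24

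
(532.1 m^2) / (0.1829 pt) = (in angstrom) 8.247e+16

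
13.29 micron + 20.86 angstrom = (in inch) 0.0005233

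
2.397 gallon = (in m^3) 0.009074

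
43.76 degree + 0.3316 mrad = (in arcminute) 2627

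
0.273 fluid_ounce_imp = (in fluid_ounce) 0.2623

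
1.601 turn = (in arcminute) 3.458e+04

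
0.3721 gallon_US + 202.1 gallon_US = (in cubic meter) 0.7664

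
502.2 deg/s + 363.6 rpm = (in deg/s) 2684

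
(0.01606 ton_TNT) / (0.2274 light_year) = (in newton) 3.123e-08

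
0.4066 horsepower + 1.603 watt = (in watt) 304.8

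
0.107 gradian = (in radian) 0.001681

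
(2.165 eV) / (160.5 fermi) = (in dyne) 0.2161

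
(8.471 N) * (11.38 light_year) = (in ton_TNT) 2.18e+08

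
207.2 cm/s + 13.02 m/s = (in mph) 33.76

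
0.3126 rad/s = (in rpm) 2.985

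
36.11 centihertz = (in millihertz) 361.1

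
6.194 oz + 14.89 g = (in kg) 0.1905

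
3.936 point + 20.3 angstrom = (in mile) 8.628e-07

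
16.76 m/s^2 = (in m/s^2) 16.76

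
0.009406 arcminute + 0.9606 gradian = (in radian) 0.01509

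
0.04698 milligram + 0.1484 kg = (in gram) 148.4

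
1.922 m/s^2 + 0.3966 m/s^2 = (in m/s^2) 2.319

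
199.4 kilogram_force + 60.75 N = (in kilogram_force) 205.6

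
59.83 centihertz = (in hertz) 0.5983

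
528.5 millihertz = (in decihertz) 5.285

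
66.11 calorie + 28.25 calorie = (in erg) 3.948e+09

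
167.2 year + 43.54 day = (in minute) 8.794e+07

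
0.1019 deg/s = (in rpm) 0.01698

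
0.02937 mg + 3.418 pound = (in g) 1550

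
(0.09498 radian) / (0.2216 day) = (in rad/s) 4.961e-06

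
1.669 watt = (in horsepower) 0.002238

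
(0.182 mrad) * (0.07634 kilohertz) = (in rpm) 0.1327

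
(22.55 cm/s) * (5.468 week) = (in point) 2.114e+09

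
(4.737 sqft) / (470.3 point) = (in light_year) 2.804e-16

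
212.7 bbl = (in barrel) 212.7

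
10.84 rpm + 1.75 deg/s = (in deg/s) 66.79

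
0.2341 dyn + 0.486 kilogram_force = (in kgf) 0.486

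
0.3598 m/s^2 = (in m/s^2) 0.3598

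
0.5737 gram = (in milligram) 573.7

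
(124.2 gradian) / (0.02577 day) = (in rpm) 0.008367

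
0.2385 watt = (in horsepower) 0.0003198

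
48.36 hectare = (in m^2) 4.836e+05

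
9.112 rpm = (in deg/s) 54.67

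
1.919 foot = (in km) 0.0005849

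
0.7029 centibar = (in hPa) 7.029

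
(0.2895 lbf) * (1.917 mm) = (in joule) 0.002469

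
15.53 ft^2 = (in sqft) 15.53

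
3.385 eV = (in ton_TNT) 1.296e-28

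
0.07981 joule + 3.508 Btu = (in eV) 2.31e+22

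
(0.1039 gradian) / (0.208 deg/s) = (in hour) 0.0001249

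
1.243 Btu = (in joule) 1311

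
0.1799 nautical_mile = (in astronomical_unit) 2.227e-09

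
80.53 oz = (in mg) 2.283e+06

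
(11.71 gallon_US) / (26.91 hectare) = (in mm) 0.0001647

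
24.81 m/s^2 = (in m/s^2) 24.81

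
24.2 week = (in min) 2.439e+05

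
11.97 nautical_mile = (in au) 1.482e-07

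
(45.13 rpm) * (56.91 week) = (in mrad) 1.627e+11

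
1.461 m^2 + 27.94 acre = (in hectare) 11.31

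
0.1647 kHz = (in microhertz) 1.647e+08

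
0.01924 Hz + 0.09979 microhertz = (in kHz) 1.924e-05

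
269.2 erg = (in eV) 1.68e+14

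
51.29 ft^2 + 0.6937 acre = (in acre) 0.6949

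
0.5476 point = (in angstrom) 1.932e+06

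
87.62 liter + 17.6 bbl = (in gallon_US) 762.3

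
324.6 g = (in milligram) 3.246e+05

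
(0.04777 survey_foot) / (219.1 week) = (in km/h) 3.956e-10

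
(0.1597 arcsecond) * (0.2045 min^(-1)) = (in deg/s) 1.512e-07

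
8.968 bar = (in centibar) 896.8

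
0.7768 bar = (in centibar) 77.68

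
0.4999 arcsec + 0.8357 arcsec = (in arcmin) 0.02226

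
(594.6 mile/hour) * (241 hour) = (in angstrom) 2.306e+18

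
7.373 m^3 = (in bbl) 46.37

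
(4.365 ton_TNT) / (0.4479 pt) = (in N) 1.156e+14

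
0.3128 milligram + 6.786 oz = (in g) 192.4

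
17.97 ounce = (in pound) 1.123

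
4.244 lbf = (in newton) 18.88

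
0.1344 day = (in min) 193.5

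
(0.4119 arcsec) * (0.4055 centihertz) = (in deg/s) 4.64e-07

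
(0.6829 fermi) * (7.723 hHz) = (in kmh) 1.899e-12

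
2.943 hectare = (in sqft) 3.168e+05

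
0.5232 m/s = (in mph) 1.17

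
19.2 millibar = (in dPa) 1.92e+04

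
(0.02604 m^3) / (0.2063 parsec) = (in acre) 1.011e-21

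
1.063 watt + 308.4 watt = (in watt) 309.5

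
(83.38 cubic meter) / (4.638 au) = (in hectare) 1.202e-14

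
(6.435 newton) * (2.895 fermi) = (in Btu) 1.766e-17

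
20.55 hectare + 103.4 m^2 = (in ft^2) 2.213e+06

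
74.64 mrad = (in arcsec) 1.54e+04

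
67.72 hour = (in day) 2.822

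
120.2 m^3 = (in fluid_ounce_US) 4.064e+06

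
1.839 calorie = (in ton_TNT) 1.839e-09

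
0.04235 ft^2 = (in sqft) 0.04235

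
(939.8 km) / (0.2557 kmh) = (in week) 21.88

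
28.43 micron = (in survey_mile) 1.767e-08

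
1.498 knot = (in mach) 0.002263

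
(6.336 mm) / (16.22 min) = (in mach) 1.912e-08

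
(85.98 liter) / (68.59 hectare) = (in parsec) 4.062e-24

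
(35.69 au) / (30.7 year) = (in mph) 1.234e+04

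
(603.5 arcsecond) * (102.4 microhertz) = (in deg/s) 1.717e-05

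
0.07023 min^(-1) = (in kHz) 1.171e-06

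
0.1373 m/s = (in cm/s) 13.73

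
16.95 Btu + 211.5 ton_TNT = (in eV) 5.523e+30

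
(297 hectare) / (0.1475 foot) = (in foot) 2.167e+08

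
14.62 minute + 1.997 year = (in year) 1.997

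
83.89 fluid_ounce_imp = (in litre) 2.384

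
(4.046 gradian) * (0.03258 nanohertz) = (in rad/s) 2.071e-12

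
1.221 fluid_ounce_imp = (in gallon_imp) 0.007631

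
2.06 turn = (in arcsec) 2.67e+06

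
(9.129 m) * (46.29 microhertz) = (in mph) 0.0009453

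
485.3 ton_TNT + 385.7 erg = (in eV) 1.267e+31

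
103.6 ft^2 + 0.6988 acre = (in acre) 0.7012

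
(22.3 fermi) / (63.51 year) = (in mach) 3.27e-26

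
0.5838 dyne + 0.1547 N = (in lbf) 0.03478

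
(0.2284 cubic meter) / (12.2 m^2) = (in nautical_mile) 1.011e-05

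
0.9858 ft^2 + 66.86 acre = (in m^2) 2.706e+05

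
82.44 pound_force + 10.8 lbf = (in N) 414.8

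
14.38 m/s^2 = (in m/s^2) 14.38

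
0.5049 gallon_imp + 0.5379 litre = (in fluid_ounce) 95.8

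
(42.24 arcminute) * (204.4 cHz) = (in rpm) 0.2398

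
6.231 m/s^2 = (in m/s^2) 6.231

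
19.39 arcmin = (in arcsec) 1163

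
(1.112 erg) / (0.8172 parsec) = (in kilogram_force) 4.497e-25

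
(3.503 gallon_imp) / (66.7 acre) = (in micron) 0.059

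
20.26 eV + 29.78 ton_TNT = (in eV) 7.777e+29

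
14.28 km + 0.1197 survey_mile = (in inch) 5.698e+05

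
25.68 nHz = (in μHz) 0.02568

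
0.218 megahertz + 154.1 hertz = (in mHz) 2.182e+08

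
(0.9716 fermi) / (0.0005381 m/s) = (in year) 5.726e-20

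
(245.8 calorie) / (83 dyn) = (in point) 3.512e+09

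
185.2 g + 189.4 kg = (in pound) 418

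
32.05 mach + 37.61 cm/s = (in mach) 32.05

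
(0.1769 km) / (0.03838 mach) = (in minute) 0.2256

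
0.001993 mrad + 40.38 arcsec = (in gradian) 0.01259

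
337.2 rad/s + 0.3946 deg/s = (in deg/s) 1.932e+04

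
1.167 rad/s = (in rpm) 11.14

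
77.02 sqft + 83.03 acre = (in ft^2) 3.617e+06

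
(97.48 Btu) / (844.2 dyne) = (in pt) 3.453e+10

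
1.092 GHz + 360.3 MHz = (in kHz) 1.452e+06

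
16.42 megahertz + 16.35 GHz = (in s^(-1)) 1.637e+10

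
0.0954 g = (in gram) 0.0954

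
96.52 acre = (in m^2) 3.906e+05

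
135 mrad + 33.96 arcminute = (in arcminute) 498.1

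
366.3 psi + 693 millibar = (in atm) 25.61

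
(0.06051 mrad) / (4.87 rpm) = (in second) 0.0001187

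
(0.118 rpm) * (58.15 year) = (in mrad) 2.266e+10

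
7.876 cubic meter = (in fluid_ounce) 2.663e+05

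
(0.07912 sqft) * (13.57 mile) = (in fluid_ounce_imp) 5.65e+06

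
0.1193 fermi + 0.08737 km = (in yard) 95.55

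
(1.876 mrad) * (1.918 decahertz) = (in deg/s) 2.062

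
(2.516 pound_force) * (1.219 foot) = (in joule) 4.158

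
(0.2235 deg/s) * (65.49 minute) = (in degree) 878.2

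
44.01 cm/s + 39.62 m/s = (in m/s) 40.06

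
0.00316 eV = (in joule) 5.063e-22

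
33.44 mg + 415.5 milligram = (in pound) 0.0009897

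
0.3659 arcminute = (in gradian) 0.006776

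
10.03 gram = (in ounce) 0.3538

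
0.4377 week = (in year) 0.008394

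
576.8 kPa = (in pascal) 5.768e+05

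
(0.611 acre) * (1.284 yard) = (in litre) 2.903e+06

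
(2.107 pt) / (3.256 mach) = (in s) 6.704e-07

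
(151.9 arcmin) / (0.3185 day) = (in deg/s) 9.2e-05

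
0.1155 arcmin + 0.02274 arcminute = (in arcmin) 0.1382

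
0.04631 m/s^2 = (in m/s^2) 0.04631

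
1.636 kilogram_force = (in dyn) 1.604e+06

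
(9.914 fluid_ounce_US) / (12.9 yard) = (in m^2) 2.486e-05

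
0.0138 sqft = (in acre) 3.168e-07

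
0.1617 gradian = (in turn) 0.0004043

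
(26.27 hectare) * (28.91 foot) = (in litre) 2.315e+09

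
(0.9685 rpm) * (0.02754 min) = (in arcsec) 3.457e+04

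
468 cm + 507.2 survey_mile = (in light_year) 8.628e-11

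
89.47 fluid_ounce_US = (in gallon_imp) 0.582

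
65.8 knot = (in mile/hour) 75.72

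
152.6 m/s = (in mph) 341.4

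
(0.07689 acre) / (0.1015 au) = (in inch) 8.068e-07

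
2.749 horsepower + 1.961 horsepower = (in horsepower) 4.71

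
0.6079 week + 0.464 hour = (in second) 3.693e+05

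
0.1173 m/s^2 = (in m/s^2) 0.1173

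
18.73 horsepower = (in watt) 1.397e+04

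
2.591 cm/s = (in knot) 0.05037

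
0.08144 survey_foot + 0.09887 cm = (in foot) 0.08468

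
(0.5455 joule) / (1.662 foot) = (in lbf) 0.2421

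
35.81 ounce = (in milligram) 1.015e+06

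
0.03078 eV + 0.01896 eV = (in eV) 0.04974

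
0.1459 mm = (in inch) 0.005744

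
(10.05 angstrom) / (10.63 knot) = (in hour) 5.105e-14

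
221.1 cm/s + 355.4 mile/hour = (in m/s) 161.1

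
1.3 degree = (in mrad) 22.69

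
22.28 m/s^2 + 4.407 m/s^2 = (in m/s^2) 26.69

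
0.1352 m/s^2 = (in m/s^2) 0.1352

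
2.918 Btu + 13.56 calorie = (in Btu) 2.972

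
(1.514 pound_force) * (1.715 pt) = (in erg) 4.075e+04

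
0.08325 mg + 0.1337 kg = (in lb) 0.2948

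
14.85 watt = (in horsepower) 0.01991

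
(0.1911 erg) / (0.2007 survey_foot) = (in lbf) 7.023e-08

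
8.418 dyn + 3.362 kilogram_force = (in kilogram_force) 3.362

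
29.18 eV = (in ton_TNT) 1.117e-27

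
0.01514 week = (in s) 9157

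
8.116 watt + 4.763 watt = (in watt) 12.88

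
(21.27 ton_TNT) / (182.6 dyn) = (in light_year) 0.005152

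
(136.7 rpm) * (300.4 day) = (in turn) 5.913e+07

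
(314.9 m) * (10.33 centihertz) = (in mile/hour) 72.77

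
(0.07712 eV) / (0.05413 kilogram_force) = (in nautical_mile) 1.257e-23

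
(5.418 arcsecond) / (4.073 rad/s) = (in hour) 1.791e-09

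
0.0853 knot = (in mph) 0.09816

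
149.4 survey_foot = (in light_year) 4.813e-15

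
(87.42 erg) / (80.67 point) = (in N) 0.0003072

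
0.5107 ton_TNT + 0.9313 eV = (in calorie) 5.107e+08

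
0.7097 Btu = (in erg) 7.488e+09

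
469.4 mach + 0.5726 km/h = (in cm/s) 1.598e+07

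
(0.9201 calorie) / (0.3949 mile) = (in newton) 0.006057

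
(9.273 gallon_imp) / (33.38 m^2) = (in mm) 1.263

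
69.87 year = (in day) 2.55e+04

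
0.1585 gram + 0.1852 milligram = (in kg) 0.0001587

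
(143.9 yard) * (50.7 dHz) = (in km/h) 2402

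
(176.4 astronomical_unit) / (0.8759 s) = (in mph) 6.739e+13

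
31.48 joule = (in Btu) 0.02984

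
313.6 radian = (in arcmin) 1.078e+06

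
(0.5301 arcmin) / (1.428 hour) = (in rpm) 2.864e-07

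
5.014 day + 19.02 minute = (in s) 4.344e+05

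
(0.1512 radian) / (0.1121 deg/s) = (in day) 0.0008944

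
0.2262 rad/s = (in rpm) 2.16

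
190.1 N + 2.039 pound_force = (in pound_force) 44.78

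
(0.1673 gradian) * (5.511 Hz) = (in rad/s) 0.01448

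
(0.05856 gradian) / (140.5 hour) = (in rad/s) 1.819e-09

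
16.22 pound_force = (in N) 72.15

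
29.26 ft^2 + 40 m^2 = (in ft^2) 459.8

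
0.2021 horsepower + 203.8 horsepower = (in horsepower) 204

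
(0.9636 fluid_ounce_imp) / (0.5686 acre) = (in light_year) 1.258e-24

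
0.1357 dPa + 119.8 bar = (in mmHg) 8.986e+04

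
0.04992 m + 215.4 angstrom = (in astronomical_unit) 3.337e-13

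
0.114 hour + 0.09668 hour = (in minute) 12.64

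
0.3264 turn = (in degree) 117.5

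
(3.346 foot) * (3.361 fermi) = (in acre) 8.47e-19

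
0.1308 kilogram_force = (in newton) 1.283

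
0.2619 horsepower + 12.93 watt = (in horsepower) 0.2792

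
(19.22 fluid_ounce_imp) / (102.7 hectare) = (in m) 5.317e-10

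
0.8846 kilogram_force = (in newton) 8.675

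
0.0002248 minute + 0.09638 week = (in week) 0.09638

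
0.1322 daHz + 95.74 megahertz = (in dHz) 9.574e+08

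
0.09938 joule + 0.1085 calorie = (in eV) 3.454e+18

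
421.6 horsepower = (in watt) 3.144e+05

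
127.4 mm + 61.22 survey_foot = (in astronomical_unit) 1.256e-10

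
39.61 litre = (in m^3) 0.03961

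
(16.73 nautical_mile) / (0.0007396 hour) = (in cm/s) 1.164e+06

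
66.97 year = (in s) 2.112e+09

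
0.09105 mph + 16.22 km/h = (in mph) 10.17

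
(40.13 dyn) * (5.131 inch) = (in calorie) 1.25e-05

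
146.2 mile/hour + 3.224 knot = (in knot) 130.3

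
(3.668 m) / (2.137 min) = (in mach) 8.401e-05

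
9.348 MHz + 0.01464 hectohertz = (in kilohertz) 9348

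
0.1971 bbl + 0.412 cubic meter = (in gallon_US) 117.1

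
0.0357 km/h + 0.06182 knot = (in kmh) 0.1502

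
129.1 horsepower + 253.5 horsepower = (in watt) 2.853e+05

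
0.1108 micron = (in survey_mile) 6.885e-11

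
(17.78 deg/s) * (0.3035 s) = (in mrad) 94.18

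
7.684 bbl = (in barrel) 7.684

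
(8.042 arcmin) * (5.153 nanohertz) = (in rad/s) 1.205e-11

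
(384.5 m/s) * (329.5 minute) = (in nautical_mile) 4105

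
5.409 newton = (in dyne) 5.409e+05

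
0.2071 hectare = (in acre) 0.5118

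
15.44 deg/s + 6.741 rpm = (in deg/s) 55.89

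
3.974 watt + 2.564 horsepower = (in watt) 1916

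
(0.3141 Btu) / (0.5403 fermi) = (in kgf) 6.254e+16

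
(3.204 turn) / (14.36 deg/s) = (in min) 1.339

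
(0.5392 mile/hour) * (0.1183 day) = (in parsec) 7.984e-14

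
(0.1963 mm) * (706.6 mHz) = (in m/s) 0.0001387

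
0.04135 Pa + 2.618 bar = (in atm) 2.584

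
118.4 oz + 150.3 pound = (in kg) 71.53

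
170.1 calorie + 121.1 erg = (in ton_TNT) 1.701e-07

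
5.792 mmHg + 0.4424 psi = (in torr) 28.67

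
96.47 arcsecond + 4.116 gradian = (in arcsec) 1.343e+04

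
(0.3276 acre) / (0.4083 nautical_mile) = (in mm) 1753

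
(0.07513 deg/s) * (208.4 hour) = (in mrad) 9.838e+05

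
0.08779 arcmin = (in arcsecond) 5.267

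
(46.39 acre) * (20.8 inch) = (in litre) 9.918e+07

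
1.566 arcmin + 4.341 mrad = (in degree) 0.2748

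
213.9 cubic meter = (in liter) 2.139e+05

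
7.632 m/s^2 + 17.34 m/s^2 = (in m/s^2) 24.97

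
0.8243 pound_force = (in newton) 3.667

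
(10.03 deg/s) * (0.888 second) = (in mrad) 155.5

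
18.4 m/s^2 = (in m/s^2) 18.4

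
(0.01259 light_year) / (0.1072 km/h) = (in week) 6.614e+09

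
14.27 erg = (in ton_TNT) 3.411e-16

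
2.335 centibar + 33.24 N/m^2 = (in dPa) 2.368e+04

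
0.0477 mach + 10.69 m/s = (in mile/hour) 60.24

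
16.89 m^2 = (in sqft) 181.8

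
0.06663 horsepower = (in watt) 49.69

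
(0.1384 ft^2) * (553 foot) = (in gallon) 572.5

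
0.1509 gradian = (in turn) 0.0003773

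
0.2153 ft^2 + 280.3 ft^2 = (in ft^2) 280.5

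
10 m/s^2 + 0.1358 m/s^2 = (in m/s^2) 10.14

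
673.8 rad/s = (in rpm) 6434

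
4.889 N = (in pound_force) 1.099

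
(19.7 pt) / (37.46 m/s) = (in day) 2.147e-09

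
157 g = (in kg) 0.157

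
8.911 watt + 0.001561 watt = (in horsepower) 0.01195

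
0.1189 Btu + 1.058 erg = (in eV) 7.83e+20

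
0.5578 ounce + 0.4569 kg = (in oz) 16.67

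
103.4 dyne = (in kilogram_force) 0.0001054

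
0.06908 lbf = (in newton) 0.3073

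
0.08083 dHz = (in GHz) 8.083e-12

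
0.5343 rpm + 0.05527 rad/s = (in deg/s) 6.373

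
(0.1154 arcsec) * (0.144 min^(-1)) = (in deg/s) 7.693e-08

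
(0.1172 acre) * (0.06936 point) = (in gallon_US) 3.066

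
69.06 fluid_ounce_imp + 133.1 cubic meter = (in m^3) 133.1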